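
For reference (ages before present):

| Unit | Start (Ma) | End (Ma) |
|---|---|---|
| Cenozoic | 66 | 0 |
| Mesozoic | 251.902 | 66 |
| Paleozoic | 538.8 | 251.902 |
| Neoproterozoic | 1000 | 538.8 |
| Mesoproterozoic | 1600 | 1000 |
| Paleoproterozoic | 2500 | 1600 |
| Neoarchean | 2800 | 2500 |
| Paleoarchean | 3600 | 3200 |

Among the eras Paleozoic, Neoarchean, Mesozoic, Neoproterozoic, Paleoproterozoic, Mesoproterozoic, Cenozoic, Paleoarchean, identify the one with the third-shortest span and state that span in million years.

Paleozoic, 286.898 million years

Durations: Paleozoic 286.898; Neoarchean 300; Mesozoic 185.902; Neoproterozoic 461.2; Paleoproterozoic 900; Mesoproterozoic 600; Cenozoic 66; Paleoarchean 400 Myr.
Sorted shortest-first: Cenozoic (66), Mesozoic (185.902), Paleozoic (286.898), Neoarchean (300), Paleoarchean (400), Neoproterozoic (461.2), Mesoproterozoic (600), Paleoproterozoic (900).
The third shortest is Paleozoic at 286.898 Myr.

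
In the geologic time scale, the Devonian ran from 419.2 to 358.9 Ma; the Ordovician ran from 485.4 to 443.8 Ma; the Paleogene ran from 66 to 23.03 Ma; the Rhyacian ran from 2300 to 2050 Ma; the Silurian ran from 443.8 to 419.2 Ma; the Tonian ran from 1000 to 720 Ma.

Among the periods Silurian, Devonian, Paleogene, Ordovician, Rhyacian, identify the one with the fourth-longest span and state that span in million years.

Durations: Silurian 24.6; Devonian 60.3; Paleogene 42.97; Ordovician 41.6; Rhyacian 250 Myr.
Sorted longest-first: Rhyacian (250), Devonian (60.3), Paleogene (42.97), Ordovician (41.6), Silurian (24.6).
The fourth longest is Ordovician at 41.6 Myr.

Ordovician, 41.6 million years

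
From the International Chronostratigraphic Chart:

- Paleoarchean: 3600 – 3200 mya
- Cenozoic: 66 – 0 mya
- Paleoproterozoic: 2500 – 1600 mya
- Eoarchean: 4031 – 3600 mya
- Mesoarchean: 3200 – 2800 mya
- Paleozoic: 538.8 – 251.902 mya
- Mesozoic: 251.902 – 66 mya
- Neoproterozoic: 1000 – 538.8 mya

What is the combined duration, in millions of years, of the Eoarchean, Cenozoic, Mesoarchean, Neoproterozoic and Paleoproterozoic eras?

Duration is start − end for each: (4031 − 3600) + (66 − 0) + (3200 − 2800) + (1000 − 538.8) + (2500 − 1600).
That is 431 + 66 + 400 + 461.2 + 900, which totals 2258.2 million years.

2258.2 million years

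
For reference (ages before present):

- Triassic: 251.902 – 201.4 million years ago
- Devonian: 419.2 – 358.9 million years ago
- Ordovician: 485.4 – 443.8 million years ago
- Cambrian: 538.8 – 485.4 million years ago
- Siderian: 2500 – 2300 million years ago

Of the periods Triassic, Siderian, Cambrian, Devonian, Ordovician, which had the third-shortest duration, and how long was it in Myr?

Start − end for each: Triassic 251.902 − 201.4 = 50.502; Siderian 2500 − 2300 = 200; Cambrian 538.8 − 485.4 = 53.4; Devonian 419.2 − 358.9 = 60.3; Ordovician 485.4 − 443.8 = 41.6.
Ranking these from shortest: Ordovician < Triassic < Cambrian < Devonian < Siderian.
Position 3 in that ranking is Cambrian, which lasted 53.4 Myr.

Cambrian, 53.4 million years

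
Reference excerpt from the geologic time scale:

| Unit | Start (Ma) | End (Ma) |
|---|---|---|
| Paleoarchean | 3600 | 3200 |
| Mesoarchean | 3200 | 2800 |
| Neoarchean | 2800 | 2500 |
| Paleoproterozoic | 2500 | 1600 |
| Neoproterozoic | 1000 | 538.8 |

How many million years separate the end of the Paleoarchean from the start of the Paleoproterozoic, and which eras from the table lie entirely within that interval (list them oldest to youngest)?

End of Paleoarchean = 3200 Ma; start of Paleoproterozoic = 2500 Ma.
Gap = 3200 − 2500 = 700 Myr.
Eras wholly inside 3200–2500 Ma: Mesoarchean (3200–2800), Neoarchean (2800–2500).

700 million years; Mesoarchean, Neoarchean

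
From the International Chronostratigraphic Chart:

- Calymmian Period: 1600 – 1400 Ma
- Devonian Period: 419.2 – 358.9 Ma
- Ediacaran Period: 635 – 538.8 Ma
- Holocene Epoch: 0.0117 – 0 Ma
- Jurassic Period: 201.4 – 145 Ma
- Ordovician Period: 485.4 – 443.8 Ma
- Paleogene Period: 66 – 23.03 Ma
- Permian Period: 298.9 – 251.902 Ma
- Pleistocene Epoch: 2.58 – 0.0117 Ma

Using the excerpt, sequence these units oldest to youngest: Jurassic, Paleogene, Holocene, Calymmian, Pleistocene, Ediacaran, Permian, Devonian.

Calymmian, then Ediacaran, then Devonian, then Permian, then Jurassic, then Paleogene, then Pleistocene, then Holocene

The oldest of these is Calymmian (starts 1600 Ma) and the youngest is Holocene (ends 0 Ma).
In between, by decreasing start age: Ediacaran (635), Devonian (419.2), Permian (298.9), Jurassic (201.4), Paleogene (66), Pleistocene (2.58).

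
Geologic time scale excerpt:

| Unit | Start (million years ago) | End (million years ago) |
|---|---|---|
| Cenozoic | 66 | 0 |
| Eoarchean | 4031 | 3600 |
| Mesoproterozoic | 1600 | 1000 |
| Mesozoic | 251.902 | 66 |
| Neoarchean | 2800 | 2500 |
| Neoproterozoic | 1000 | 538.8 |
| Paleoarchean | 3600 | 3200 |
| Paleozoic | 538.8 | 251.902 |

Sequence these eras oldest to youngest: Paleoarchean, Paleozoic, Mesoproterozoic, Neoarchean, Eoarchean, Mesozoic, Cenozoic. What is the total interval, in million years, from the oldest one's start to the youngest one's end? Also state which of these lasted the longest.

From the excerpt: Paleoarchean 3600–3200; Paleozoic 538.8–251.902; Mesoproterozoic 1600–1000; Neoarchean 2800–2500; Eoarchean 4031–3600; Mesozoic 251.902–66; Cenozoic 66–0 (Ma).
Larger Ma is earlier, so the oldest is Eoarchean and the youngest is Cenozoic; oldest to youngest: Eoarchean, Paleoarchean, Neoarchean, Mesoproterozoic, Paleozoic, Mesozoic, Cenozoic.
Oldest start 4031 minus youngest end 0 gives 4031 Myr overall.
Individual lengths (start − end): Eoarchean 431; Paleozoic 286.898; Neoarchean 300; Mesozoic 185.902; Paleoarchean 400; Mesoproterozoic 600; Cenozoic 66. The largest is Mesoproterozoic at 600 Myr.

Eoarchean → Paleoarchean → Neoarchean → Mesoproterozoic → Paleozoic → Mesozoic → Cenozoic; total span 4031 Myr; longest is Mesoproterozoic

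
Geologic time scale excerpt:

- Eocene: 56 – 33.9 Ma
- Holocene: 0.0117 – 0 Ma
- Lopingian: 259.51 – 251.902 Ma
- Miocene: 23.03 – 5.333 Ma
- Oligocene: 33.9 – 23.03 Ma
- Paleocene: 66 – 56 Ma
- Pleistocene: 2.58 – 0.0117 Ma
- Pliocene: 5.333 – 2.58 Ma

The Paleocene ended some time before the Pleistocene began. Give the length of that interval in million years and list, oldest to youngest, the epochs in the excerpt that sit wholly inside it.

53.42 million years; Eocene, Oligocene, Miocene, Pliocene

End of Paleocene = 56 Ma; start of Pleistocene = 2.58 Ma.
Gap = 56 − 2.58 = 53.42 Myr.
Epochs wholly inside 56–2.58 Ma: Eocene (56–33.9), Oligocene (33.9–23.03), Miocene (23.03–5.333), Pliocene (5.333–2.58).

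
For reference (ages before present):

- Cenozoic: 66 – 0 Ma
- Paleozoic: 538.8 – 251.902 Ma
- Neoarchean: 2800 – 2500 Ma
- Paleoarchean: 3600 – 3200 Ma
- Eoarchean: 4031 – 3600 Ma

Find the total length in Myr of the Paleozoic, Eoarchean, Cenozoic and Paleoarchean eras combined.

1183.898 million years

Duration is start − end for each: (538.8 − 251.902) + (4031 − 3600) + (66 − 0) + (3600 − 3200).
That is 286.898 + 431 + 66 + 400, which totals 1183.898 million years.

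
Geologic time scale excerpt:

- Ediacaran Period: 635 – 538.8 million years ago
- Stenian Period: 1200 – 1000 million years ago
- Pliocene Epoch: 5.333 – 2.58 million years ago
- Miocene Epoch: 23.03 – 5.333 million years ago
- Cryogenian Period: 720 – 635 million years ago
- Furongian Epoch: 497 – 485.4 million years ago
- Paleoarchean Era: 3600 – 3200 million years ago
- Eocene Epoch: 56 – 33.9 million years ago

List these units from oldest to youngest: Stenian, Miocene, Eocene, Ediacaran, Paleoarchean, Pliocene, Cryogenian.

Paleoarchean → Stenian → Cryogenian → Ediacaran → Eocene → Miocene → Pliocene

Sorting by start age (descending Ma, since larger Ma = older): Paleoarchean start 3600, Stenian start 1200, Cryogenian start 720, Ediacaran start 635, Eocene start 56, Miocene start 23.03, Pliocene start 5.333.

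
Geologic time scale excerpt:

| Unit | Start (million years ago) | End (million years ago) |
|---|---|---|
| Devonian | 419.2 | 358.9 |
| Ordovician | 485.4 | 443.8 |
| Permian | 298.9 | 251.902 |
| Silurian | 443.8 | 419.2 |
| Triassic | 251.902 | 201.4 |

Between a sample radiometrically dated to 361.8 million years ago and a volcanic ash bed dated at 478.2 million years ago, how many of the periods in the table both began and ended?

1

478.2 Ma sits inside the Ordovician (485.4–443.8) and 361.8 Ma inside the Devonian (419.2–358.9); neither of those is wholly between the two dates.
The listed periods lying completely between them are Silurian — 1 in all.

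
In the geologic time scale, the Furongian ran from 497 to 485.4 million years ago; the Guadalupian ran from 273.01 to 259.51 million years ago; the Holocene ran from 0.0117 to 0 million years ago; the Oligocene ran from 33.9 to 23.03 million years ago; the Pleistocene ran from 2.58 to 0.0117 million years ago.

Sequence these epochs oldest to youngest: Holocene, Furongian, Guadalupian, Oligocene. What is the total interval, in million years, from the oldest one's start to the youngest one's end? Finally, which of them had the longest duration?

Furongian → Guadalupian → Oligocene → Holocene; total span 497 Myr; longest is Guadalupian

From the excerpt: Holocene 0.0117–0; Furongian 497–485.4; Guadalupian 273.01–259.51; Oligocene 33.9–23.03 (Ma).
Larger Ma is earlier, so the oldest is Furongian and the youngest is Holocene; oldest to youngest: Furongian, Guadalupian, Oligocene, Holocene.
Oldest start 497 minus youngest end 0 gives 497 Myr overall.
Individual lengths (start − end): Furongian 11.6; Holocene 0.0117; Oligocene 10.87; Guadalupian 13.5. The largest is Guadalupian at 13.5 Myr.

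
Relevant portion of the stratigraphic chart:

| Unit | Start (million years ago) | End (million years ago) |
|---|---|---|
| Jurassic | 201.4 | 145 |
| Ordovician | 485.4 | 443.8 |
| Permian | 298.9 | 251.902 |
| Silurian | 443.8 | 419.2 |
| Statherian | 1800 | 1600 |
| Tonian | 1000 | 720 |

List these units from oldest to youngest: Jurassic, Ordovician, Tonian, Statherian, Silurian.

Read off each span (Ma): Jurassic 201.4–145; Ordovician 485.4–443.8; Tonian 1000–720; Statherian 1800–1600; Silurian 443.8–419.2.
Larger Ma is older, so oldest→youngest is Statherian, Tonian, Ordovician, Silurian, Jurassic.

Statherian, Tonian, Ordovician, Silurian, Jurassic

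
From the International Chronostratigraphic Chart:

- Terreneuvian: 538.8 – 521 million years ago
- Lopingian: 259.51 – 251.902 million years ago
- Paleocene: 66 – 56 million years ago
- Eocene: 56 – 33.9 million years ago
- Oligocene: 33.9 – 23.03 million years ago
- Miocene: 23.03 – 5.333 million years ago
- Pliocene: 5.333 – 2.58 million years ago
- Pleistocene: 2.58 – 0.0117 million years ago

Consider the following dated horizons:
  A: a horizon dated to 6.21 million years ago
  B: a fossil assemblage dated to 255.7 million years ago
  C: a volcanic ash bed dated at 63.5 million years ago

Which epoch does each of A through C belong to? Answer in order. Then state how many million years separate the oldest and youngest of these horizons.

Match each age against the start–end ranges in the excerpt: A = 6.21 Ma → Miocene (23.03–5.333); B = 255.7 Ma → Lopingian (259.51–251.902); C = 63.5 Ma → Paleocene (66–56).
The largest age is 255.7 Ma and the smallest is 6.21 Ma; their difference is 249.49 Myr.

A — Miocene; B — Lopingian; C — Paleocene; span 249.49 million years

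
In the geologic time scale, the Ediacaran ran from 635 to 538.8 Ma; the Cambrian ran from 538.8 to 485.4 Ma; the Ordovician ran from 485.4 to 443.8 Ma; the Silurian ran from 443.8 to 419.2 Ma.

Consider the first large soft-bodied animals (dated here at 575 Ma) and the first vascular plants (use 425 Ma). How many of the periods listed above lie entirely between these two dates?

575 Ma sits inside the Ediacaran (635–538.8) and 425 Ma inside the Silurian (443.8–419.2); neither of those is wholly between the two dates.
The listed periods lying completely between them are Cambrian, Ordovician — 2 in all.

2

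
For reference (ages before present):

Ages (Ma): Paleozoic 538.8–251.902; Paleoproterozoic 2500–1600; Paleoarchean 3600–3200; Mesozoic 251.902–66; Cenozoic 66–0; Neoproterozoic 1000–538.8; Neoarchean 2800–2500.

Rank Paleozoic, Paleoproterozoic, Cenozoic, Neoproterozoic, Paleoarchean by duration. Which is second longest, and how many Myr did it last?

Start − end for each: Paleozoic 538.8 − 251.902 = 286.898; Paleoproterozoic 2500 − 1600 = 900; Cenozoic 66 − 0 = 66; Neoproterozoic 1000 − 538.8 = 461.2; Paleoarchean 3600 − 3200 = 400.
Ranking these from longest: Paleoproterozoic > Neoproterozoic > Paleoarchean > Paleozoic > Cenozoic.
Position 2 in that ranking is Neoproterozoic, which lasted 461.2 Myr.

Neoproterozoic, 461.2 million years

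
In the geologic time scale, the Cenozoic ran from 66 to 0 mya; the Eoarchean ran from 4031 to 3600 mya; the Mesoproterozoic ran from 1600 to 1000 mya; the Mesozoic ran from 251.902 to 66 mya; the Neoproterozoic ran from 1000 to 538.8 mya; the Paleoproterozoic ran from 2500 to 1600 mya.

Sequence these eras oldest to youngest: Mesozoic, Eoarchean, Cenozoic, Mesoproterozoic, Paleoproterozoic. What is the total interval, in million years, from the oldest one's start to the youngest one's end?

From the excerpt: Mesozoic 251.902–66; Eoarchean 4031–3600; Cenozoic 66–0; Mesoproterozoic 1600–1000; Paleoproterozoic 2500–1600 (Ma).
Larger Ma is earlier, so the oldest is Eoarchean and the youngest is Cenozoic; oldest to youngest: Eoarchean, Paleoproterozoic, Mesoproterozoic, Mesozoic, Cenozoic.
Oldest start 4031 minus youngest end 0 gives 4031 Myr overall.

Eoarchean → Paleoproterozoic → Mesoproterozoic → Mesozoic → Cenozoic; total span 4031 Myr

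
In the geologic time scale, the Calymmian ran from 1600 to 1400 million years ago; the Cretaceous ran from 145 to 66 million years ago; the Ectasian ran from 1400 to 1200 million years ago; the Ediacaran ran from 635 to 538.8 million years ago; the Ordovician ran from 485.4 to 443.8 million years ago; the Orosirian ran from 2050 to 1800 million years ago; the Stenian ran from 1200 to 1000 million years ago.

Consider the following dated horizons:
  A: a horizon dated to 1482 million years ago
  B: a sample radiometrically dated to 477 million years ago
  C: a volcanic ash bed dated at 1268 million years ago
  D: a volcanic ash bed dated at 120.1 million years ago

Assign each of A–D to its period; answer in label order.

A — Calymmian; B — Ordovician; C — Ectasian; D — Cretaceous

Match each age against the start–end ranges in the excerpt: A = 1482 Ma → Calymmian (1600–1400); B = 477 Ma → Ordovician (485.4–443.8); C = 1268 Ma → Ectasian (1400–1200); D = 120.1 Ma → Cretaceous (145–66).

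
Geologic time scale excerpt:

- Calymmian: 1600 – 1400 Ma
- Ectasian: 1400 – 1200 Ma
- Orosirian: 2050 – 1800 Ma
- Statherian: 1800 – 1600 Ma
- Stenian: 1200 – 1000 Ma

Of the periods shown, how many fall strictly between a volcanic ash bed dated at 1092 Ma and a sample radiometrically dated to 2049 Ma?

3

2049 Ma sits inside the Orosirian (2050–1800) and 1092 Ma inside the Stenian (1200–1000); neither of those is wholly between the two dates.
The listed periods lying completely between them are Statherian, Calymmian, Ectasian — 3 in all.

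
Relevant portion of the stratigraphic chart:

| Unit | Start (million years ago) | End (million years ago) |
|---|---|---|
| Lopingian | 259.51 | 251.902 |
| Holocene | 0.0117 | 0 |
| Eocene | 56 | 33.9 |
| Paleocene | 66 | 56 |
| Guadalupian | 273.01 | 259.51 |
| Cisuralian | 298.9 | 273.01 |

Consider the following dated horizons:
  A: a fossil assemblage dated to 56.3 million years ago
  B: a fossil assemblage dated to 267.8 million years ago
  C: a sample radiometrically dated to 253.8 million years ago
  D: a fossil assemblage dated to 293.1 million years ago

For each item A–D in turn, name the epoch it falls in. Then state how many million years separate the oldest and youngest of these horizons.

A — Paleocene; B — Guadalupian; C — Lopingian; D — Cisuralian; span 236.8 million years

A: 56.3 Ma lies in 66–56 Ma, so Paleocene.
B: 267.8 Ma lies in 273.01–259.51 Ma, so Guadalupian.
C: 253.8 Ma lies in 259.51–251.902 Ma, so Lopingian.
D: 293.1 Ma lies in 298.9–273.01 Ma, so Cisuralian.
Oldest = 293.1 Ma, youngest = 56.3 Ma → span 236.8 Myr.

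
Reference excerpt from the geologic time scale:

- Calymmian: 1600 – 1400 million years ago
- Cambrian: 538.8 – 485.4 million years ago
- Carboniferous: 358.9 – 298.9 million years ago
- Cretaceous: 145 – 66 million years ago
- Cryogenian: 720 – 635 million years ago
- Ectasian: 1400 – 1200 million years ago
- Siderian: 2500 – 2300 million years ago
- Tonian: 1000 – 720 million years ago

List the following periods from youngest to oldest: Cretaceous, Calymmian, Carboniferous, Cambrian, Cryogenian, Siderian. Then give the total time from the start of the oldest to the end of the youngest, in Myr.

Cretaceous, Carboniferous, Cambrian, Cryogenian, Calymmian, Siderian; total span 2434 Myr

From the excerpt: Cretaceous 145–66; Calymmian 1600–1400; Carboniferous 358.9–298.9; Cambrian 538.8–485.4; Cryogenian 720–635; Siderian 2500–2300 (Ma).
Larger Ma is earlier, so the oldest is Siderian and the youngest is Cretaceous; youngest to oldest: Cretaceous, Carboniferous, Cambrian, Cryogenian, Calymmian, Siderian.
Oldest start 2500 minus youngest end 66 gives 2434 Myr overall.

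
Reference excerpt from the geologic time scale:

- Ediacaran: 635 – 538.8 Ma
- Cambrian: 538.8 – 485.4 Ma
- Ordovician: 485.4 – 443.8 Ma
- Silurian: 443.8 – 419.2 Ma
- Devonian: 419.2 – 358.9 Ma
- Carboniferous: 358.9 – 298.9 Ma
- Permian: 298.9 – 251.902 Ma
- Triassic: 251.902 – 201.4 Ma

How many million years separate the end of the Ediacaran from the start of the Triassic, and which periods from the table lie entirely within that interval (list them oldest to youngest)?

End of Ediacaran = 538.8 Ma; start of Triassic = 251.902 Ma.
Gap = 538.8 − 251.902 = 286.898 Myr.
Periods wholly inside 538.8–251.902 Ma: Cambrian (538.8–485.4), Ordovician (485.4–443.8), Silurian (443.8–419.2), Devonian (419.2–358.9), Carboniferous (358.9–298.9), Permian (298.9–251.902).

286.898 million years; Cambrian, Ordovician, Silurian, Devonian, Carboniferous, Permian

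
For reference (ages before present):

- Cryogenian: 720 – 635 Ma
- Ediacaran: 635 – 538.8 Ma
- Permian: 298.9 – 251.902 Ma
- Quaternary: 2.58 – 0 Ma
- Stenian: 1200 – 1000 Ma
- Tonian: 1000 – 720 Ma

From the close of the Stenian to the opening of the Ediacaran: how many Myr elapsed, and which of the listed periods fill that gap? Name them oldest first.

End of Stenian = 1000 Ma; start of Ediacaran = 635 Ma.
Gap = 1000 − 635 = 365 Myr.
Periods wholly inside 1000–635 Ma: Tonian (1000–720), Cryogenian (720–635).

365 million years; Tonian, Cryogenian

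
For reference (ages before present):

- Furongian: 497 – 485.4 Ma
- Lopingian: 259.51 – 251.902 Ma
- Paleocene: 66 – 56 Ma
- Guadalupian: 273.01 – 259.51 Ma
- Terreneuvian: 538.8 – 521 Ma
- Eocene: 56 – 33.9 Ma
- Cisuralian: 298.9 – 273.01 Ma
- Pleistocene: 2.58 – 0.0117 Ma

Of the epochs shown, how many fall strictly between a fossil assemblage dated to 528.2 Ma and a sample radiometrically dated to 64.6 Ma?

4

The older date is 528.2 Ma and the younger is 64.6 Ma.
Epochs with start < 528.2 and end > 64.6 Ma: Furongian (497–485.4), Cisuralian (298.9–273.01), Guadalupian (273.01–259.51), Lopingian (259.51–251.902).
That is 4 complete epochs.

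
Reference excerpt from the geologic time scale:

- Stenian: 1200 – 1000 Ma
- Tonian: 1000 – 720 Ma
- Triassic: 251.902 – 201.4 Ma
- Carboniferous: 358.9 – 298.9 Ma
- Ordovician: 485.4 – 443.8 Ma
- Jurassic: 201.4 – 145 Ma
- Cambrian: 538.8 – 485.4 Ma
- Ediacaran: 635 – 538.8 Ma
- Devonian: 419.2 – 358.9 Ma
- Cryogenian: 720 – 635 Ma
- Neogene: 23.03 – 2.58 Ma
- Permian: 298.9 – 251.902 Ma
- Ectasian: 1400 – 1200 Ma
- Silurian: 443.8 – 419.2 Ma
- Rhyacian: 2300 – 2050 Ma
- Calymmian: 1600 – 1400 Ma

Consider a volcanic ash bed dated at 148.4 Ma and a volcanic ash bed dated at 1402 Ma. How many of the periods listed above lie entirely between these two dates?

The older date is 1402 Ma and the younger is 148.4 Ma.
Periods with start < 1402 and end > 148.4 Ma: Ectasian (1400–1200), Stenian (1200–1000), Tonian (1000–720), Cryogenian (720–635), Ediacaran (635–538.8), Cambrian (538.8–485.4), Ordovician (485.4–443.8), Silurian (443.8–419.2), Devonian (419.2–358.9), Carboniferous (358.9–298.9), Permian (298.9–251.902), Triassic (251.902–201.4).
That is 12 complete periods.

12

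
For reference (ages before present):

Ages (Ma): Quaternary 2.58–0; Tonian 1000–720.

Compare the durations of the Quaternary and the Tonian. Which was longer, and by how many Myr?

Quaternary: 2.58 − 0 = 2.58 Myr.
Tonian: 1000 − 720 = 280 Myr.
Difference: 280 − 2.58 = 277.42 Myr, so the Tonian was longer.

Tonian, by 277.42 million years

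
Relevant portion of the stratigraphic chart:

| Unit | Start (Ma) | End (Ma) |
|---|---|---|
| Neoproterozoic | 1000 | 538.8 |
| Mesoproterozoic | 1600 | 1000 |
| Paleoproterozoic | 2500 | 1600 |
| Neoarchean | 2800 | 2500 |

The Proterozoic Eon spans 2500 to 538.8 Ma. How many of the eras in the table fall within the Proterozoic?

Eras inside 2500–538.8 Ma: Paleoproterozoic, Mesoproterozoic, Neoproterozoic — 3 in total.

3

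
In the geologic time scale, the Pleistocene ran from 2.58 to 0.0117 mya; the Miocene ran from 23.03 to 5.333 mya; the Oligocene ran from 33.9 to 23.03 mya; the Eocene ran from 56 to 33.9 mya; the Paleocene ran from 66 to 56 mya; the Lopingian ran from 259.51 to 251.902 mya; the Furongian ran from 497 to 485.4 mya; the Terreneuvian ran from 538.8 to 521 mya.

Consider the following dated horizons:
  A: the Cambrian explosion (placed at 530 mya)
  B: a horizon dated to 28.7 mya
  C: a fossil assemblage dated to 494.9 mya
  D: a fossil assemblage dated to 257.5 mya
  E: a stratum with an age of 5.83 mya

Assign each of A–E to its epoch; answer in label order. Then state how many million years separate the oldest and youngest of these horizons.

A: 530 Ma lies in 538.8–521 Ma, so Terreneuvian.
B: 28.7 Ma lies in 33.9–23.03 Ma, so Oligocene.
C: 494.9 Ma lies in 497–485.4 Ma, so Furongian.
D: 257.5 Ma lies in 259.51–251.902 Ma, so Lopingian.
E: 5.83 Ma lies in 23.03–5.333 Ma, so Miocene.
Oldest = 530 Ma, youngest = 5.83 Ma → span 524.17 Myr.

A — Terreneuvian; B — Oligocene; C — Furongian; D — Lopingian; E — Miocene; span 524.17 million years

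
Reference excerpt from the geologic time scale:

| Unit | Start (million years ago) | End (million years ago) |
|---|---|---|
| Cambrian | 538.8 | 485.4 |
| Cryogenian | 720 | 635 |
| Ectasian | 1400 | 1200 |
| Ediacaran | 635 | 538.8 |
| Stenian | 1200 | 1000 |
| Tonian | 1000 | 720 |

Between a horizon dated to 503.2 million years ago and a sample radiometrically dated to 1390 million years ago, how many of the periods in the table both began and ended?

4

1390 Ma sits inside the Ectasian (1400–1200) and 503.2 Ma inside the Cambrian (538.8–485.4); neither of those is wholly between the two dates.
The listed periods lying completely between them are Stenian, Tonian, Cryogenian, Ediacaran — 4 in all.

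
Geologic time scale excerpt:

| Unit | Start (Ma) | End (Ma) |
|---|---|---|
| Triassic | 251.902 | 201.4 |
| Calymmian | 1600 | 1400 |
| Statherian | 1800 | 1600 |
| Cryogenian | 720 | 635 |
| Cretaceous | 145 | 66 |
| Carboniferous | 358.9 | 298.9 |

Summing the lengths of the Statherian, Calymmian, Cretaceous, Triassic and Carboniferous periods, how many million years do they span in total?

589.502 million years

Duration is start − end for each: (1800 − 1600) + (1600 − 1400) + (145 − 66) + (251.902 − 201.4) + (358.9 − 298.9).
That is 200 + 200 + 79 + 50.502 + 60, which totals 589.502 million years.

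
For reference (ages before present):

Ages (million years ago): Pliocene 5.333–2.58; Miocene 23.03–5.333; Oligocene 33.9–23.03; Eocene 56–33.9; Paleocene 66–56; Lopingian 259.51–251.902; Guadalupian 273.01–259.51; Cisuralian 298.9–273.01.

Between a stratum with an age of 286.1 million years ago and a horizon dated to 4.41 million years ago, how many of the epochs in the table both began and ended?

6

The older date is 286.1 Ma and the younger is 4.41 Ma.
Epochs with start < 286.1 and end > 4.41 Ma: Guadalupian (273.01–259.51), Lopingian (259.51–251.902), Paleocene (66–56), Eocene (56–33.9), Oligocene (33.9–23.03), Miocene (23.03–5.333).
That is 6 complete epochs.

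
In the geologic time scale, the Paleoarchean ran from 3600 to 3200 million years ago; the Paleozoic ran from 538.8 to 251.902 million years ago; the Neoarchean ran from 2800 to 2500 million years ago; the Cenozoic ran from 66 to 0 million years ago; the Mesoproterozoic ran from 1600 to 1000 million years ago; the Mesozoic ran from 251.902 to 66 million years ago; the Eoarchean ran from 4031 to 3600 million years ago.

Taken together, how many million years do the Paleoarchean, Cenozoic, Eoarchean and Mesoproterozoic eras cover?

1497 million years

Duration is start − end for each: (3600 − 3200) + (66 − 0) + (4031 − 3600) + (1600 − 1000).
That is 400 + 66 + 431 + 600, which totals 1497 million years.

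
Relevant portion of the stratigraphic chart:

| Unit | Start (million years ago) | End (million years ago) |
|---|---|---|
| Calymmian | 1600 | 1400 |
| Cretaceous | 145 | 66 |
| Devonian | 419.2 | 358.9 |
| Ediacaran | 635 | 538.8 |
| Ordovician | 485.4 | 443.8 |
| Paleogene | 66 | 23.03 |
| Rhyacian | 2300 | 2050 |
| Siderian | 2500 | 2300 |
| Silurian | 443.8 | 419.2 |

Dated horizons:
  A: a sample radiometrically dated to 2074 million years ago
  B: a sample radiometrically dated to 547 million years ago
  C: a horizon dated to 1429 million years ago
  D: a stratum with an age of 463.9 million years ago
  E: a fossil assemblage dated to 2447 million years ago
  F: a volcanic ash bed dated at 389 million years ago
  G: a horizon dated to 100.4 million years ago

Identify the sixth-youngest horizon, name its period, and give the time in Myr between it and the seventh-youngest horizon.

Smaller Ma means younger, so youngest first: G 100.4 < F 389 < D 463.9 < B 547 < C 1429 < A 2074 < E 2447.
Counting 6 along gives A (2074 Ma); the excerpt puts that inside the Rhyacian, 2300–2050 Ma.
Next in line is E (2447 Ma), and 2447 − 2074 = 373 Myr.

A, in the Rhyacian; 373 million years to E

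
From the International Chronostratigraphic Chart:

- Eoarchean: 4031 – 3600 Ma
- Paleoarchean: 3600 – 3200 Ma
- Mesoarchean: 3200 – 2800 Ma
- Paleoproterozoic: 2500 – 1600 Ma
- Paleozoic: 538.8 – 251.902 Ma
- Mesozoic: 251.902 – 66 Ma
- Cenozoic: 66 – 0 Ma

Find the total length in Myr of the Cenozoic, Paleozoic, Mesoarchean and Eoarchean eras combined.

Duration is start − end for each: (66 − 0) + (538.8 − 251.902) + (3200 − 2800) + (4031 − 3600).
That is 66 + 286.898 + 400 + 431, which totals 1183.898 million years.

1183.898 million years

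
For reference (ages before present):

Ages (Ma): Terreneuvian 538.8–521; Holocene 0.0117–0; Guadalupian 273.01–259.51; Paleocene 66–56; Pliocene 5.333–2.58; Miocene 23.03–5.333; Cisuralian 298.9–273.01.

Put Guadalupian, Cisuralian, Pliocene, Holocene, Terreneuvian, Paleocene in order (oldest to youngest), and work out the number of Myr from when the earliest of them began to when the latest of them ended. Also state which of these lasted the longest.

Terreneuvian → Cisuralian → Guadalupian → Paleocene → Pliocene → Holocene; total span 538.8 Myr; longest is Cisuralian

From the excerpt: Guadalupian 273.01–259.51; Cisuralian 298.9–273.01; Pliocene 5.333–2.58; Holocene 0.0117–0; Terreneuvian 538.8–521; Paleocene 66–56 (Ma).
Larger Ma is earlier, so the oldest is Terreneuvian and the youngest is Holocene; oldest to youngest: Terreneuvian, Cisuralian, Guadalupian, Paleocene, Pliocene, Holocene.
Oldest start 538.8 minus youngest end 0 gives 538.8 Myr overall.
Individual lengths (start − end): Pliocene 2.753; Terreneuvian 17.8; Holocene 0.0117; Paleocene 10; Guadalupian 13.5; Cisuralian 25.89. The largest is Cisuralian at 25.89 Myr.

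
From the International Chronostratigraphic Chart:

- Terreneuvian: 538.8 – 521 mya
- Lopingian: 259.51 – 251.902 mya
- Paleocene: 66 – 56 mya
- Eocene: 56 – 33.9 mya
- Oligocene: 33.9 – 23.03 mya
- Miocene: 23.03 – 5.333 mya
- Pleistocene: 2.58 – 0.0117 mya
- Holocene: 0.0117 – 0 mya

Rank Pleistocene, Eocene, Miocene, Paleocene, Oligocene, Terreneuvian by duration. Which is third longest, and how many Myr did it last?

Durations: Pleistocene 2.5683; Eocene 22.1; Miocene 17.697; Paleocene 10; Oligocene 10.87; Terreneuvian 17.8 Myr.
Sorted longest-first: Eocene (22.1), Terreneuvian (17.8), Miocene (17.697), Oligocene (10.87), Paleocene (10), Pleistocene (2.5683).
The third longest is Miocene at 17.697 Myr.

Miocene, 17.697 million years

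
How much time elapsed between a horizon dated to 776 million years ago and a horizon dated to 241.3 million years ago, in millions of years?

534.7 million years

776 − 241.3 = 534.7 million years.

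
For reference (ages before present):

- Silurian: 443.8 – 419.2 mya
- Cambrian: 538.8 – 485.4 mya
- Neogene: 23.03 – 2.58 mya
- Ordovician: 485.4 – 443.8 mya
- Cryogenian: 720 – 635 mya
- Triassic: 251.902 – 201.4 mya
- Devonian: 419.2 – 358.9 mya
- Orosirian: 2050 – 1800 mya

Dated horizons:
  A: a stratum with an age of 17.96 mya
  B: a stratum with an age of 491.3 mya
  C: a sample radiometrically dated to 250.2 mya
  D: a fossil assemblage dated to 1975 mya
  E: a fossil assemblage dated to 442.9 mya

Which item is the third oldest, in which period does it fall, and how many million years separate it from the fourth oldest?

E, in the Silurian; 192.7 million years to C

Sorted oldest-first by Ma: D (1975), B (491.3), E (442.9), C (250.2), A (17.96).
The third oldest is E at 442.9 Ma, which lies in 443.8–419.2 Ma: the Silurian.
The fourth oldest is C at 250.2 Ma; separation = |442.9 − 250.2| = 192.7 Myr.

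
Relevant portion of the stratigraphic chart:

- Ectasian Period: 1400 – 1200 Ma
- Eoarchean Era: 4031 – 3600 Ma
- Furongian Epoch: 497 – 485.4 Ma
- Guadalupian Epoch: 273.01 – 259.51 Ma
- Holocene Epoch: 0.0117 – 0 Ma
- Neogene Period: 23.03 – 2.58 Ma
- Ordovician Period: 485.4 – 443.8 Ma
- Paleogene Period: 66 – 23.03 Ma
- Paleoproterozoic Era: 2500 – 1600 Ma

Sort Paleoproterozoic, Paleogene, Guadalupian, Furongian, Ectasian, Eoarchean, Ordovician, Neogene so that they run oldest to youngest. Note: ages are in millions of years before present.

The oldest of these is Eoarchean (starts 4031 Ma) and the youngest is Neogene (ends 2.58 Ma).
In between, by decreasing start age: Paleoproterozoic (2500), Ectasian (1400), Furongian (497), Ordovician (485.4), Guadalupian (273.01), Paleogene (66).

Eoarchean → Paleoproterozoic → Ectasian → Furongian → Ordovician → Guadalupian → Paleogene → Neogene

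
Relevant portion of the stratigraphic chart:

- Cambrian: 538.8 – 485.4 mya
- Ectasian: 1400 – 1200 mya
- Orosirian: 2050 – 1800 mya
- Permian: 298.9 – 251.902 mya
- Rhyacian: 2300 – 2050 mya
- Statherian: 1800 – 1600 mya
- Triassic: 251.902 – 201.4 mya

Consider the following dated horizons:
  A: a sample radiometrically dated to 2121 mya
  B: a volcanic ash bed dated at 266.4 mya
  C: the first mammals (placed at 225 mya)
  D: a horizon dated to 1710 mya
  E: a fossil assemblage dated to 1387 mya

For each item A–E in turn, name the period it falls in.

A — Rhyacian; B — Permian; C — Triassic; D — Statherian; E — Ectasian

A: 2121 Ma lies in 2300–2050 Ma, so Rhyacian.
B: 266.4 Ma lies in 298.9–251.902 Ma, so Permian.
C: 225 Ma lies in 251.902–201.4 Ma, so Triassic.
D: 1710 Ma lies in 1800–1600 Ma, so Statherian.
E: 1387 Ma lies in 1400–1200 Ma, so Ectasian.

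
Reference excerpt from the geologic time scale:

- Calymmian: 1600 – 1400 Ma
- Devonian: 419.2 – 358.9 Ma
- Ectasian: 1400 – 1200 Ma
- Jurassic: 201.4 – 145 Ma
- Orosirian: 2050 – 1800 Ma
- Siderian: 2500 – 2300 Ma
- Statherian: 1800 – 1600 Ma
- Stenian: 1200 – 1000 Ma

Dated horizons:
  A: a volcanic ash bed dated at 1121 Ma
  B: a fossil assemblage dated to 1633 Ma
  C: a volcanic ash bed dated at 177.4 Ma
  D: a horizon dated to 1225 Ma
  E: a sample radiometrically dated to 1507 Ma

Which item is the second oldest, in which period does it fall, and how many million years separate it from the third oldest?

E, in the Calymmian; 282 million years to D

Sorted oldest-first by Ma: B (1633), E (1507), D (1225), A (1121), C (177.4).
The second oldest is E at 1507 Ma, which lies in 1600–1400 Ma: the Calymmian.
The third oldest is D at 1225 Ma; separation = |1507 − 1225| = 282 Myr.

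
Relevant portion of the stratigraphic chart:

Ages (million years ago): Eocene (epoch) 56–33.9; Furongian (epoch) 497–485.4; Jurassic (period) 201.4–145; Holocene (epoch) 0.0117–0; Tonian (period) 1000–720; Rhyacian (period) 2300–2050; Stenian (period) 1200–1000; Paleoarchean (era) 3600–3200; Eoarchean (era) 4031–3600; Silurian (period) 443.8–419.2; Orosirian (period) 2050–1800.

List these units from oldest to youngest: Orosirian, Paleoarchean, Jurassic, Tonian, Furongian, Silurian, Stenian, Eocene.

Sorting by start age (descending Ma, since larger Ma = older): Paleoarchean began 3600, Orosirian began 2050, Stenian began 1200, Tonian began 1000, Furongian began 497, Silurian began 443.8, Jurassic began 201.4, Eocene began 56.

Paleoarchean, Orosirian, Stenian, Tonian, Furongian, Silurian, Jurassic, Eocene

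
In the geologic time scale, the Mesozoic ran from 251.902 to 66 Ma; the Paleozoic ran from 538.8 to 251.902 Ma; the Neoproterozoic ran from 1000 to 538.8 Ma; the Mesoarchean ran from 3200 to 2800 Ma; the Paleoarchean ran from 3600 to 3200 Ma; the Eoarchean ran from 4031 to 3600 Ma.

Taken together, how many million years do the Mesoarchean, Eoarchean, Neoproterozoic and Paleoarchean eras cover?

1692.2 million years

Duration is start − end for each: (3200 − 2800) + (4031 − 3600) + (1000 − 538.8) + (3600 − 3200).
That is 400 + 431 + 461.2 + 400, which totals 1692.2 million years.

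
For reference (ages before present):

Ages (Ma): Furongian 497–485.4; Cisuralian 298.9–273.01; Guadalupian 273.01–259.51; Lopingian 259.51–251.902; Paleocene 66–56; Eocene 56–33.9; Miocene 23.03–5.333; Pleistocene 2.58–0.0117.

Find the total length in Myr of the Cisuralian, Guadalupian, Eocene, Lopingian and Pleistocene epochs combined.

71.6663 million years

Duration is start − end for each: (298.9 − 273.01) + (273.01 − 259.51) + (56 − 33.9) + (259.51 − 251.902) + (2.58 − 0.0117).
That is 25.89 + 13.5 + 22.1 + 7.608 + 2.5683, which totals 71.6663 million years.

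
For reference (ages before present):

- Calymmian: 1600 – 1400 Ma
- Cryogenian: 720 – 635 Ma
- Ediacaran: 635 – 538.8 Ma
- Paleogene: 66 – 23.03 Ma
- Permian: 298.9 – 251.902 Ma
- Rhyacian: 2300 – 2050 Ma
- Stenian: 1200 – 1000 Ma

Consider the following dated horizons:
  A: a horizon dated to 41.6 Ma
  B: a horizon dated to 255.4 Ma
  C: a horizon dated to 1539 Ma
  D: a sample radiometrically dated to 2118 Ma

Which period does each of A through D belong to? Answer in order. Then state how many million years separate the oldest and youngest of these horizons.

A — Paleogene; B — Permian; C — Calymmian; D — Rhyacian; span 2076.4 million years

A: 41.6 Ma lies in 66–23.03 Ma, so Paleogene.
B: 255.4 Ma lies in 298.9–251.902 Ma, so Permian.
C: 1539 Ma lies in 1600–1400 Ma, so Calymmian.
D: 2118 Ma lies in 2300–2050 Ma, so Rhyacian.
Oldest = 2118 Ma, youngest = 41.6 Ma → span 2076.4 Myr.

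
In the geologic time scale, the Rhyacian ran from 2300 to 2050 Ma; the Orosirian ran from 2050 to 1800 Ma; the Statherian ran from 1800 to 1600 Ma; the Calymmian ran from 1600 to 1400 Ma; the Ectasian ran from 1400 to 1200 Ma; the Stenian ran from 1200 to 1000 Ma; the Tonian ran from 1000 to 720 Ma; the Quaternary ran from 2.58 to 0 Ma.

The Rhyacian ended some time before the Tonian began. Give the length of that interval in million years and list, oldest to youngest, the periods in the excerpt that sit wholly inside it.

End of Rhyacian = 2050 Ma; start of Tonian = 1000 Ma.
Gap = 2050 − 1000 = 1050 Myr.
Periods wholly inside 2050–1000 Ma: Orosirian (2050–1800), Statherian (1800–1600), Calymmian (1600–1400), Ectasian (1400–1200), Stenian (1200–1000).

1050 million years; Orosirian, Statherian, Calymmian, Ectasian, Stenian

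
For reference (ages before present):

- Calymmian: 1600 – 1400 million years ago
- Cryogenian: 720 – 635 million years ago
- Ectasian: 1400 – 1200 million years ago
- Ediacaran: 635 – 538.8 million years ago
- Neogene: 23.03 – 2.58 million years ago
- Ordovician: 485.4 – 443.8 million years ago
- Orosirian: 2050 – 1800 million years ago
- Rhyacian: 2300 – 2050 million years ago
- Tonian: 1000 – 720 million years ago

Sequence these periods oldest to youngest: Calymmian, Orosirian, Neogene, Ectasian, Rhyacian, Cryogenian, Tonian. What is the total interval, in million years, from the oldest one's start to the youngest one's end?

Rhyacian, Orosirian, Calymmian, Ectasian, Tonian, Cryogenian, Neogene; total span 2297.42 Myr

Start ages (Ma): Rhyacian 2300, Orosirian 2050, Calymmian 1600, Ectasian 1400, Tonian 1000, Cryogenian 720, Neogene 23.03.
Ordered oldest to youngest: Rhyacian, Orosirian, Calymmian, Ectasian, Tonian, Cryogenian, Neogene.
Span = 2300 − 2.58 = 2297.42 Myr.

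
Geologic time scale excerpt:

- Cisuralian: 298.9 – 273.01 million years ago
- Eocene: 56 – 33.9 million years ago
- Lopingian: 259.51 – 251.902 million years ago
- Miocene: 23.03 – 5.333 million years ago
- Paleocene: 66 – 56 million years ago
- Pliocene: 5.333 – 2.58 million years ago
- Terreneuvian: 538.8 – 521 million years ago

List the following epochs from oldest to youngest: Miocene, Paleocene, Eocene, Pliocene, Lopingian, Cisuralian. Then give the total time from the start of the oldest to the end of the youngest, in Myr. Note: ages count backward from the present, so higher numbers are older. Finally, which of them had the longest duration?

From the excerpt: Miocene 23.03–5.333; Paleocene 66–56; Eocene 56–33.9; Pliocene 5.333–2.58; Lopingian 259.51–251.902; Cisuralian 298.9–273.01 (Ma).
Larger Ma is earlier, so the oldest is Cisuralian and the youngest is Pliocene; oldest to youngest: Cisuralian, Lopingian, Paleocene, Eocene, Miocene, Pliocene.
Oldest start 298.9 minus youngest end 2.58 gives 296.32 Myr overall.
Individual lengths (start − end): Eocene 22.1; Pliocene 2.753; Paleocene 10; Miocene 17.697; Lopingian 7.608; Cisuralian 25.89. The largest is Cisuralian at 25.89 Myr.

Cisuralian, Lopingian, Paleocene, Eocene, Miocene, Pliocene; total span 296.32 Myr; longest is Cisuralian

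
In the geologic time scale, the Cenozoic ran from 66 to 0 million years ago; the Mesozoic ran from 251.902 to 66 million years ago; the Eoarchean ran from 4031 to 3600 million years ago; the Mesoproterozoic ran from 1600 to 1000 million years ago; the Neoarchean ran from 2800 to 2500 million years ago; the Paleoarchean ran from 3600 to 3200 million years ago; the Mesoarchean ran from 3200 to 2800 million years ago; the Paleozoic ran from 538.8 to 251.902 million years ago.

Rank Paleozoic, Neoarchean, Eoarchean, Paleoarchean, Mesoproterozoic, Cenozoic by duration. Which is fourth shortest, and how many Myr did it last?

Paleoarchean, 400 million years

Durations: Paleozoic 286.898; Neoarchean 300; Eoarchean 431; Paleoarchean 400; Mesoproterozoic 600; Cenozoic 66 Myr.
Sorted shortest-first: Cenozoic (66), Paleozoic (286.898), Neoarchean (300), Paleoarchean (400), Eoarchean (431), Mesoproterozoic (600).
The fourth shortest is Paleoarchean at 400 Myr.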